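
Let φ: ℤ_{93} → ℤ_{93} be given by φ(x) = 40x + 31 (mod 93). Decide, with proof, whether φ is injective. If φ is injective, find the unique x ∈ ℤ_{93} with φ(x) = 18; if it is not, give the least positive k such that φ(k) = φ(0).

If φ(x_1) = φ(x_2), then 40x_1 ≡ 40x_2 (mod 93). Because gcd(40, 93) = 1, we may cancel 40 to get x_1 ≡ x_2 (mod 93).
Thus φ is injective.
We now compute 40⁻¹ mod 93 explicitly. Euclid's algorithm: 93 = 2·40 + 13, 40 = 3·13 + 1; back-substituting gives 1 = 7·40 − 3·93, so 40⁻¹ ≡ 7 (mod 93).
Since φ is injective, we find φ⁻¹(18): we need 40x ≡ 18 − 31 ≡ 80 (mod 93). Using 40⁻¹ = 7: x ≡ 7·80 = 560 = 6·93 + 2, so x = 2.
Check: φ(2) = 40·2 + 31 = 111 = 1·93 + 18 ≡ 18 (mod 93).

2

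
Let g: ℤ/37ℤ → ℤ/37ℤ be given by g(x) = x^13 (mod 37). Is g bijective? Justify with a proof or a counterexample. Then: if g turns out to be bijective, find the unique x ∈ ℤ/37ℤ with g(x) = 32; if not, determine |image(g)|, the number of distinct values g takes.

Since 37 is prime, the nonzero elements of ℤ/37ℤ form a cyclic group of order 36.
As gcd(13, 36) = 1, raising to the 13th power is a bijection on this group: if u^13 ≡ v^13 then (uv^{−1})^13 = 1, and the only element of order dividing gcd(13, 36) = 1 is 1, so u = v.
With g(0) = 0 this makes g injective on all of ℤ/37ℤ, hence bijective (finite equal-size domain and codomain). In particular g is bijective.
Since g is bijective, we find the preimage of 32. The inverse of x ↦ x^13 on (ℤ/37ℤ)^× is x ↦ x^25, because 13·25 = 325 = 9·36 + 1 ≡ 1 (mod 36) and x^{36} = 1 for x ≠ 0 (Fermat). So g⁻¹(32) = 32^25 mod 37.
Repeated squaring mod 37: 32^1 ≡ 32, 32^2 ≡ 32² = 1024 ≡ 25, 32^4 ≡ 25² = 625 ≡ 33, 32^8 ≡ 33² = 1089 ≡ 16, 32^16 ≡ 16² = 256 ≡ 34. Since 25 = 16 + 8 + 1, 32^25 ≡ 34·16·32: 34·16 = 544 ≡ 26, then 26·32 = 832 ≡ 18. So 32^25 ≡ 18 (mod 37).
Hence g⁻¹(32) = 18.

18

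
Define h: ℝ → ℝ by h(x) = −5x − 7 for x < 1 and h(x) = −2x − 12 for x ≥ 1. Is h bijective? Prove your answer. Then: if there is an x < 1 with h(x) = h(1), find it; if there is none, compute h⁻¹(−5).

-2/5

Both pieces are strictly decreasing (slopes −5 and −2), so each is injective on its own interval.
The left piece maps (−∞, 1) onto (−12, ∞); the right piece maps [1, ∞) onto (−∞, −14].
The images leave a gap (−12 has no preimage), so h is not surjective, hence not bijective.
Because the two images are disjoint, no x < 1 has h(x) = h(1), so we compute h⁻¹(−5): −5 lies in (−12, ∞), so solve −5x − 7 = −5: x = (−5 + 7)/(−5) = −2/5.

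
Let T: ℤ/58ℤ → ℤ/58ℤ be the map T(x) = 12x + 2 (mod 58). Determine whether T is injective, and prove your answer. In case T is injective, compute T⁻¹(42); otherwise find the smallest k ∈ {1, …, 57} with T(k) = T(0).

29

We have gcd(12, 58) = 2 > 1. Taking u = 0 and v = 29: T(0) = 2 and T(29) = 12·29 + 2 = 350 ≡ 2 (mod 58).
So T(0) = T(29) while 0 ≠ 29, therefore T is not injective.
Since T is not injective, we find the least positive k with T(k) = T(0): this means 12k ≡ 0 (mod 58), i.e. 58 ∣ 12k. Since gcd(12, 58) = 2, dividing through by 2 this holds exactly when 29 ∣ 6k, and as gcd(6, 29) = 1, exactly when 29 ∣ k.
The smallest positive such k is 29.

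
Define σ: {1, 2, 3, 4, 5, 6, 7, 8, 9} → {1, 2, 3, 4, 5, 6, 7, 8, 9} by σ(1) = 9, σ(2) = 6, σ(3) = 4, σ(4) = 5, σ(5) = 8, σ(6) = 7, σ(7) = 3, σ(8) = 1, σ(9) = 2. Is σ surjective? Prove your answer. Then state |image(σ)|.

Every element of the codomain has a preimage: 1 = σ(8), 2 = σ(9), 3 = σ(7), 4 = σ(3), 5 = σ(4), 6 = σ(2), 7 = σ(6), 8 = σ(5), 9 = σ(1).
So σ is surjective.
The image of σ is {1, 2, 3, 4, 5, 6, 7, 8, 9}, which has 9 elements.

9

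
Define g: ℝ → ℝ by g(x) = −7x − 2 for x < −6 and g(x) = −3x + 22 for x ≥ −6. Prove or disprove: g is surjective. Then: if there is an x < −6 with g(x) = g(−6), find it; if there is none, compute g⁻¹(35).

-13/3

Both pieces are strictly decreasing (slopes −7 and −3), so each is injective on its own interval.
The left piece maps (−∞, −6) onto (40, ∞); the right piece maps [−6, ∞) onto (−∞, 40].
These images together cover ℝ, so g is surjective.
Because the two images are disjoint, no x < −6 has g(x) = g(−6), so we compute g⁻¹(35): 35 lies in (−∞, 40], so solve −3x + 22 = 35: x = (35 − 22)/(−3) = −13/3.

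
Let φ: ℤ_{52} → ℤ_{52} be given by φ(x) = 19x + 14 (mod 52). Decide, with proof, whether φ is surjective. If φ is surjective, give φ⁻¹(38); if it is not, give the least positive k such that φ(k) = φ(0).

Since gcd(19, 52) = 1, 19 is invertible modulo 52. Euclid's algorithm: 52 = 2·19 + 14, 19 = 1·14 + 5, 14 = 2·5 + 4, 5 = 1·4 + 1; back-substituting gives 1 = 11·19 − 4·52, so 19⁻¹ ≡ 11 (mod 52).
For any y ∈ ℤ_{52}, x = 11(y − 14) mod 52 satisfies φ(x) = 19·11(y − 14) + 14 ≡ y (since 19·11 ≡ 1 mod 52). So every y has a preimage.
Hence φ is surjective.
Since φ is surjective, we find φ⁻¹(38): we need 19x ≡ 38 − 14 ≡ 24 (mod 52). Using 19⁻¹ = 11: x ≡ 11·24 = 264 = 5·52 + 4, so x = 4.
Check: φ(4) = 19·4 + 14 = 90 = 1·52 + 38 ≡ 38 (mod 52).

4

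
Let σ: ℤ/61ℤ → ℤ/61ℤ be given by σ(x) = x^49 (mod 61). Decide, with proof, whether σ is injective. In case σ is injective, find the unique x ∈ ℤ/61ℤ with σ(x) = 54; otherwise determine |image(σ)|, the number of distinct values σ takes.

Since 61 is prime, the nonzero elements of ℤ/61ℤ form a cyclic group of order 60.
As gcd(49, 60) = 1, raising to the 49th power is a bijection on this group: if s^49 ≡ t^49 then (st^{−1})^49 = 1, and the only element of order dividing gcd(49, 60) = 1 is 1, so s = t.
With σ(0) = 0 this makes σ injective on all of ℤ/61ℤ, hence bijective (finite equal-size domain and codomain). In particular σ is injective.
Since σ is injective, we find the preimage of 54. The inverse of x ↦ x^49 on (ℤ/61ℤ)^× is x ↦ x^49, because 49·49 = 2401 = 40·60 + 1 ≡ 1 (mod 60) and x^{60} = 1 for x ≠ 0 (Fermat). So σ⁻¹(54) = 54^49 mod 61.
Repeated squaring mod 61: 54^1 ≡ 54, 54^2 ≡ 54² = 2916 ≡ 49, 54^4 ≡ 49² = 2401 ≡ 22, 54^8 ≡ 22² = 484 ≡ 57, 54^16 ≡ 57² = 3249 ≡ 16, 54^32 ≡ 16² = 256 ≡ 12. Since 49 = 32 + 16 + 1, 54^49 ≡ 12·16·54: 12·16 = 192 ≡ 9, then 9·54 = 486 ≡ 59. So 54^49 ≡ 59 (mod 61).
Hence σ⁻¹(54) = 59.

59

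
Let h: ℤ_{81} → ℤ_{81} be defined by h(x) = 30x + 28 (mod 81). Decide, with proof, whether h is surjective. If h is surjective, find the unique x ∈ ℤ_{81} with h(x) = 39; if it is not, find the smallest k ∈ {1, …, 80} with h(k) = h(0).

27

By definition, surjectivity means every element of the codomain has a preimage under h.
Since gcd(30, 81) = 3, we have 30x ≡ 0 (mod 3) for all x, so h(x) ≡ 1 (mod 3).
But 0 ≢ 1 (mod 3), so 0 ∈ ℤ_{81} has no preimage. Hence h is not surjective.
Since h is not surjective, we find the least positive k with h(k) = h(0): this means 30k ≡ 0 (mod 81), i.e. 81 ∣ 30k. Since gcd(30, 81) = 3, dividing through by 3 this holds exactly when 27 ∣ 10k, and as gcd(10, 27) = 1, exactly when 27 ∣ k.
The smallest positive such k is 27.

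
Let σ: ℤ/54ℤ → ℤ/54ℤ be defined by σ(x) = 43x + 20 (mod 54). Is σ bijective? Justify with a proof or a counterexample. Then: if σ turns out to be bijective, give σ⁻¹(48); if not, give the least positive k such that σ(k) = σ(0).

If σ(s) = σ(t), then 43s ≡ 43t (mod 54). Because gcd(43, 54) = 1, we may cancel 43 to get s ≡ t (mod 54).
We now compute 43⁻¹ mod 54 explicitly. Euclid's algorithm: 54 = 1·43 + 11, 43 = 3·11 + 10, 11 = 1·10 + 1; back-substituting gives 1 = 49·43 − 39·54, so 43⁻¹ ≡ 49 (mod 54).
Then y ↦ 49(y − 20) is a two-sided inverse to σ, so every y ∈ ℤ/54ℤ has a preimage.
Thus σ is bijective.
Since σ is bijective, we compute σ⁻¹(48): solve 43x + 20 ≡ 48 (mod 54), i.e. 43x ≡ 28 (mod 54).
Multiplying by 43⁻¹ = 49 gives x ≡ 49·28 = 1372 = 25·54 + 22 ≡ 22 (mod 54).
Check: σ(22) = 43·22 + 20 = 966 = 17·54 + 48 ≡ 48 (mod 54).

22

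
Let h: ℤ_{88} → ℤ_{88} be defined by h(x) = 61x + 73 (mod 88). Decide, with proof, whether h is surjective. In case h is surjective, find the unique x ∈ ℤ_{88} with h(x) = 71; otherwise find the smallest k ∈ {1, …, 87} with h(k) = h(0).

By definition, h is surjective if every y in the codomain equals h(x) for some x in the domain.
Since gcd(61, 88) = 1, 61 is invertible modulo 88. Euclid's algorithm: 88 = 1·61 + 27, 61 = 2·27 + 7, 27 = 3·7 + 6, 7 = 1·6 + 1; back-substituting gives 1 = 13·61 − 9·88, so 61⁻¹ ≡ 13 (mod 88).
Then y ↦ 13(y − 73) is a two-sided inverse to h, so every y ∈ ℤ_{88} has a preimage.
Hence h is surjective.
Since h is surjective, we compute h⁻¹(71): solve 61x + 73 ≡ 71 (mod 88), i.e. 61x ≡ 86 (mod 88).
Multiplying by 61⁻¹ = 13 gives x ≡ 13·86 = 1118 = 12·88 + 62 ≡ 62 (mod 88).
Check: h(62) = 61·62 + 73 = 3855 = 43·88 + 71 ≡ 71 (mod 88).

62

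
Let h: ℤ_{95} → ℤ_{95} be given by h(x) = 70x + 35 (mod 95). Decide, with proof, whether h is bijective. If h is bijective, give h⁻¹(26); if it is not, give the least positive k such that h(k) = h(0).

We have gcd(70, 95) = 5 > 1. Taking a = 0 and b = 19: h(0) = 35 and h(19) = 70·19 + 35 = 1365 ≡ 35 (mod 95).
So h(0) = h(19) while 0 ≠ 19, hence h is not injective, hence not bijective.
Since h is not bijective, we find the least positive k with h(k) = h(0): this means 70k ≡ 0 (mod 95), i.e. 95 ∣ 70k. Since gcd(70, 95) = 5, dividing through by 5 this holds exactly when 19 ∣ 14k, and as gcd(14, 19) = 1, exactly when 19 ∣ k.
The smallest positive such k is 19.

19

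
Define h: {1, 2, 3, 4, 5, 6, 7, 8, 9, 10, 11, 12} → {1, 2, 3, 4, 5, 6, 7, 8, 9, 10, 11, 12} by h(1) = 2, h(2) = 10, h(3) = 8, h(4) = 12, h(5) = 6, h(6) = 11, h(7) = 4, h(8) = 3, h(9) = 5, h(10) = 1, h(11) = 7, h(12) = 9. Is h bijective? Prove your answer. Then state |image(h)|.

The values 2, 10, 8, 12, 6, 11, 4, 3, 5, 1, 7, 9 are a permutation of {1, 2, 3, 4, 5, 6, 7, 8, 9, 10, 11, 12}: each element appears exactly once.
So h is injective and surjective, hence bijective.
The image of h is {1, 2, 3, 4, 5, 6, 7, 8, 9, 10, 11, 12}, which has 12 elements.

12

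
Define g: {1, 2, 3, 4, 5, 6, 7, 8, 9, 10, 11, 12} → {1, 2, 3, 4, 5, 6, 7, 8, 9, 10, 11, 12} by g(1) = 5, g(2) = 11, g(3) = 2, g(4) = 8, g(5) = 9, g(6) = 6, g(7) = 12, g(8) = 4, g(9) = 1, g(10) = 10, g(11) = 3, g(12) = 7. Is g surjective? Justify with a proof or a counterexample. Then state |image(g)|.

12

Every element of the codomain has a preimage: 1 = g(9), 2 = g(3), 3 = g(11), 4 = g(8), 5 = g(1), 6 = g(6), 7 = g(12), 8 = g(4), 9 = g(5), 10 = g(10), 11 = g(2), 12 = g(7).
So g is surjective.
The image of g is {1, 2, 3, 4, 5, 6, 7, 8, 9, 10, 11, 12}, which has 12 elements.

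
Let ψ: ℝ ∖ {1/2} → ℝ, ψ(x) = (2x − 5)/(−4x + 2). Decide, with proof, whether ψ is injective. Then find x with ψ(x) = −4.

Suppose ψ(x_1) = ψ(x_2). Cross-multiplying: (2x_1 − 5)(−4x_2 + 2) = (2x_2 − 5)(−4x_1 + 2).
Expanding both sides and cancelling the symmetric terms leaves −16·(x_1 − x_2) = 0. Since −16 ≠ 0, x_1 = x_2. So ψ is injective.
Solving ψ(x) = −4: cross-multiplying gives 2x − 5 = −4(−4x + 2), which rearranges to −14x = −3, so x = 3/14.

3/14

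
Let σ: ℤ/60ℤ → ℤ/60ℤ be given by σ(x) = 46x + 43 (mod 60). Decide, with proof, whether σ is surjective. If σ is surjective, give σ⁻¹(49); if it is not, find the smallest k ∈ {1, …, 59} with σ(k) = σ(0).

30

Since gcd(46, 60) = 2, we have 46x ≡ 0 (mod 2) for all x, so σ(x) ≡ 1 (mod 2).
But 0 ≢ 1 (mod 2), so 0 ∈ ℤ/60ℤ has no preimage. So σ is not surjective.
Since σ is not surjective, we find the least positive k with σ(k) = σ(0): this means 46k ≡ 0 (mod 60), i.e. 60 ∣ 46k. Since gcd(46, 60) = 2, dividing through by 2 this holds exactly when 30 ∣ 23k, and as gcd(23, 30) = 1, exactly when 30 ∣ k.
The smallest positive such k is 30.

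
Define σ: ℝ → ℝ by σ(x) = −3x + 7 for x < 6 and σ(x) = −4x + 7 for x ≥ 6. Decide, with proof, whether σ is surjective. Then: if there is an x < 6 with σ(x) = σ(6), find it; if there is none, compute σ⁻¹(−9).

16/3

Both pieces are strictly decreasing (slopes −3 and −4), so each is injective on its own interval.
The left piece maps (−∞, 6) onto (−11, ∞); the right piece maps [6, ∞) onto (−∞, −17].
The union (−11, ∞) ∪ (−∞, −17] omits the interval between −11 and −17; in particular −11 has no preimage. So σ is not surjective.
Because the two images are disjoint, no x < 6 has σ(x) = σ(6), so we compute σ⁻¹(−9): −9 lies in (−11, ∞), so solve −3x + 7 = −9: x = (−9 − 7)/(−3) = 16/3.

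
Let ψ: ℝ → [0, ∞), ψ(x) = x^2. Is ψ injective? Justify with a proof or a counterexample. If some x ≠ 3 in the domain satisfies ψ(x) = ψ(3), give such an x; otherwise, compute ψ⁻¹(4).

-3

ψ(3) = 9 = (−3)^2 = ψ(−3) (since 2 is even), with 3 ≠ −3. So ψ is not injective.
For the follow-up, such an x exists: taking x = −3 ∈ ℝ gives ψ(−3) = 9 = ψ(3) with −3 ≠ 3.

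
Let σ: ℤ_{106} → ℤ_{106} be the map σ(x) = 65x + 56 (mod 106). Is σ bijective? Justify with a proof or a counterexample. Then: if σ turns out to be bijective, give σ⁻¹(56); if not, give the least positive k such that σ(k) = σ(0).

If σ(s) = σ(t), then 65s ≡ 65t (mod 106). Because gcd(65, 106) = 1, we may cancel 65 to get s ≡ t (mod 106).
We now compute 65⁻¹ mod 106 explicitly. Euclid's algorithm: 106 = 1·65 + 41, 65 = 1·41 + 24, 41 = 1·24 + 17, 24 = 1·17 + 7, 17 = 2·7 + 3, 7 = 2·3 + 1; back-substituting gives 1 = 31·65 − 19·106, so 65⁻¹ ≡ 31 (mod 106).
Then y ↦ 31(y − 56) is a two-sided inverse to σ, so every y ∈ ℤ_{106} has a preimage.
Hence σ is bijective.
Since σ is bijective, we compute σ⁻¹(56): solve 65x + 56 ≡ 56 (mod 106), i.e. 65x ≡ 0 (mod 106).
Multiplying by 65⁻¹ = 31 gives x ≡ 31·0 = 0 ≡ 0 (mod 106).
Check: σ(0) = 65·0 + 56 = 56 ≡ 56 (mod 106).

0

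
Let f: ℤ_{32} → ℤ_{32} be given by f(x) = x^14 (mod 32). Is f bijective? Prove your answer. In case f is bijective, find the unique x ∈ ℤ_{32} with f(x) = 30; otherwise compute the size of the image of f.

5

f(0) = 0^14 = 0.
f(2): Repeated squaring mod 32: 2^1 ≡ 2, 2^2 ≡ 2² = 4, 2^4 ≡ 4² = 16, 2^8 ≡ 16² = 256 ≡ 0. Since 14 = 8 + 4 + 2, 2^14 ≡ 0·16·4: 0·16 = 0, then 0·4 = 0. So 2^14 ≡ 0 (mod 32).
So f(0) = f(2) = 0 while 0 ≠ 2, so f is not injective, hence not bijective.
Since f is not bijective, we determine |image(f)|. Computing x^14 mod 32 for each x (by repeated squaring, reducing mod 32 at every step), the values f(0), f(1), …, f(31) are: 0, 1, 0, 25, 0, 9, 0, 17, 0, 17, 0, 9, 0, 25, 0, 1, 0, 1, 0, 25, 0, 9, 0, 17, 0, 17, 0, 9, 0, 25, 0, 1.
The distinct values are {0, 1, 9, 17, 25}; there are 5 of them.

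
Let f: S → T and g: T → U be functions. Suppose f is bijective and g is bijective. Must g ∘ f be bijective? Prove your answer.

Injectivity: if g(f(x_1)) = g(f(x_2)) then f(x_1) = f(x_2) (g injective) so x_1 = x_2 (f injective).
Surjectivity: for c ∈ U pick b with g(b) = c, then a with f(a) = b; then (g ∘ f)(a) = c.
Therefore g ∘ f is bijective.

bijective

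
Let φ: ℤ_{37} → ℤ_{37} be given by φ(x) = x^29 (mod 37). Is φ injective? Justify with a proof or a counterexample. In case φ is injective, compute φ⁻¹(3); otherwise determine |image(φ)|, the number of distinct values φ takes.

Since 37 is prime, the nonzero elements of ℤ_{37} form a cyclic group of order 36.
As gcd(29, 36) = 1, raising to the 29th power is a bijection on this group: if u^29 ≡ v^29 then (uv^{−1})^29 = 1, and the only element of order dividing gcd(29, 36) = 1 is 1, so u = v.
With φ(0) = 0 this makes φ injective on all of ℤ_{37}, hence bijective (finite equal-size domain and codomain). In particular φ is injective.
Since φ is injective, we find the preimage of 3. The inverse of x ↦ x^29 on (ℤ_{37})^× is x ↦ x^5, because 29·5 = 145 = 4·36 + 1 ≡ 1 (mod 36) and x^{36} = 1 for x ≠ 0 (Fermat). So φ⁻¹(3) = 3^5 mod 37.
Repeated squaring mod 37: 3^1 ≡ 3, 3^2 ≡ 3² = 9, 3^4 ≡ 9² = 81 ≡ 7. Since 5 = 4 + 1, 3^5 ≡ 7·3: 7·3 = 21. So 3^5 ≡ 21 (mod 37).
Hence φ⁻¹(3) = 21.

21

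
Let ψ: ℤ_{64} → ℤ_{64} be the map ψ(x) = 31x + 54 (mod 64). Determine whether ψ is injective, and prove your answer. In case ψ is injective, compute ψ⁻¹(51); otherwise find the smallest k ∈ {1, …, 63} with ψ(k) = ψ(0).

Recall that ψ is injective if ψ(x_1) = ψ(x_2) implies x_1 = x_2.
If ψ(x_1) = ψ(x_2), then 31x_1 ≡ 31x_2 (mod 64). Because gcd(31, 64) = 1, we may cancel 31 to get x_1 ≡ x_2 (mod 64).
Hence ψ is injective.
We now compute 31⁻¹ mod 64 explicitly. Euclid's algorithm: 64 = 2·31 + 2, 31 = 15·2 + 1; back-substituting gives 1 = 31·31 − 15·64, so 31⁻¹ ≡ 31 (mod 64).
Since ψ is injective, we compute ψ⁻¹(51): solve 31x + 54 ≡ 51 (mod 64), i.e. 31x ≡ 61 (mod 64).
Multiplying by 31⁻¹ = 31 gives x ≡ 31·61 = 1891 = 29·64 + 35 ≡ 35 (mod 64).
Check: ψ(35) = 31·35 + 54 = 1139 = 17·64 + 51 ≡ 51 (mod 64).

35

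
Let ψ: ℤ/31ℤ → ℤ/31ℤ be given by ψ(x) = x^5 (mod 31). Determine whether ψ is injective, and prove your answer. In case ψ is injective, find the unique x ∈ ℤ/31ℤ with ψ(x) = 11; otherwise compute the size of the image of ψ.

7

ψ(1) = 1^5 = 1.
ψ(2): Repeated squaring mod 31: 2^1 ≡ 2, 2^2 ≡ 2² = 4, 2^4 ≡ 4² = 16. Since 5 = 4 + 1, 2^5 ≡ 16·2: 16·2 = 32 ≡ 1. So 2^5 ≡ 1 (mod 31).
So ψ(1) = ψ(2) = 1 while 1 ≠ 2, therefore ψ is not injective.
Since ψ is not injective, we determine |image(ψ)|. Computing x^5 mod 31 for each x (by repeated squaring, reducing mod 31 at every step), the values ψ(0), ψ(1), …, ψ(30) are: 0, 1, 1, 26, 1, 25, 26, 5, 1, 25, 25, 6, 26, 6, 5, 30, 1, 26, 25, 5, 25, 6, 6, 30, 26, 5, 6, 30, 5, 30, 30.
The distinct values are {0, 1, 5, 6, 25, 26, 30}; there are 7 of them.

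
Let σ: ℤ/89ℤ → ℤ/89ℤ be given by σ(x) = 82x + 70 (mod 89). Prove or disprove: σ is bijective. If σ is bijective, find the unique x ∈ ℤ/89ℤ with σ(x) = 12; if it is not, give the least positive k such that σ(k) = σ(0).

21

Recall: injectivity means: for all a, b in the domain, σ(a) = σ(b) implies a = b.
If σ(a) = σ(b), then 82a ≡ 82b (mod 89). Because gcd(82, 89) = 1, we may cancel 82 to get a ≡ b (mod 89).
We now compute 82⁻¹ mod 89 explicitly. Euclid's algorithm: 89 = 1·82 + 7, 82 = 11·7 + 5, 7 = 1·5 + 2, 5 = 2·2 + 1; back-substituting gives 1 = 38·82 − 35·89, so 82⁻¹ ≡ 38 (mod 89).
For any y ∈ ℤ/89ℤ, x = 38(y − 70) mod 89 satisfies σ(x) = 82·38(y − 70) + 70 ≡ y (since 82·38 ≡ 1 mod 89). So every y has a preimage.
Hence σ is bijective.
Since σ is bijective, we find σ⁻¹(12): we need 82x ≡ 12 − 70 ≡ 31 (mod 89). Using 82⁻¹ = 38: x ≡ 38·31 = 1178 = 13·89 + 21, so x = 21.
Check: σ(21) = 82·21 + 70 = 1792 = 20·89 + 12 ≡ 12 (mod 89).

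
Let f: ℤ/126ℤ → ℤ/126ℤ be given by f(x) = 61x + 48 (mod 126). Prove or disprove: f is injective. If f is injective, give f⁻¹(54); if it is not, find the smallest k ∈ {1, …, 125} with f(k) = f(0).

If f(a) = f(b), then 61a ≡ 61b (mod 126). Because gcd(61, 126) = 1, we may cancel 61 to get a ≡ b (mod 126).
Hence f is injective.
We now compute 61⁻¹ mod 126 explicitly. Euclid's algorithm: 126 = 2·61 + 4, 61 = 15·4 + 1; back-substituting gives 1 = 31·61 − 15·126, so 61⁻¹ ≡ 31 (mod 126).
Since f is injective, we compute f⁻¹(54): solve 61x + 48 ≡ 54 (mod 126), i.e. 61x ≡ 6 (mod 126).
Multiplying by 61⁻¹ = 31 gives x ≡ 31·6 = 186 = 1·126 + 60 ≡ 60 (mod 126).
Check: f(60) = 61·60 + 48 = 3708 = 29·126 + 54 ≡ 54 (mod 126).

60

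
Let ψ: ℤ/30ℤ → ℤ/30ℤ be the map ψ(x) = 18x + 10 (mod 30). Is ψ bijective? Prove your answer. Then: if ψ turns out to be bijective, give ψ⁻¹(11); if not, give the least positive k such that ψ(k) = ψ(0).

By definition, injectivity means: for all u, v in the domain, ψ(u) = ψ(v) implies u = v.
We have gcd(18, 30) = 6 > 1. Taking u = 0 and v = 5: ψ(0) = 10 and ψ(5) = 18·5 + 10 = 100 ≡ 10 (mod 30).
So ψ(0) = ψ(5) while 0 ≠ 5, therefore ψ is not injective, hence not bijective.
Since ψ is not bijective, we find the least positive k with ψ(k) = ψ(0): this means 18k ≡ 0 (mod 30), i.e. 30 ∣ 18k. Since gcd(18, 30) = 6, dividing through by 6 this holds exactly when 5 ∣ 3k, and as gcd(3, 5) = 1, exactly when 5 ∣ k.
The smallest positive such k is 5.

5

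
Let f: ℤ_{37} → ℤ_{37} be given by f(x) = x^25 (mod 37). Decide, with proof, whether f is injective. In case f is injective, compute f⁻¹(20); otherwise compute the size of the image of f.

2

Since 37 is prime, the nonzero elements of ℤ_{37} form a cyclic group of order 36.
As gcd(25, 36) = 1, raising to the 25th power is a bijection on this group: if u^25 ≡ v^25 then (uv^{−1})^25 = 1, and the only element of order dividing gcd(25, 36) = 1 is 1, so u = v.
With f(0) = 0 this makes f injective on all of ℤ_{37}, hence bijective (finite equal-size domain and codomain). In particular f is injective.
Since f is injective, we find the preimage of 20. The inverse of x ↦ x^25 on (ℤ_{37})^× is x ↦ x^13, because 25·13 = 325 = 9·36 + 1 ≡ 1 (mod 36) and x^{36} = 1 for x ≠ 0 (Fermat). So f⁻¹(20) = 20^13 mod 37.
Repeated squaring mod 37: 20^1 ≡ 20, 20^2 ≡ 20² = 400 ≡ 30, 20^4 ≡ 30² = 900 ≡ 12, 20^8 ≡ 12² = 144 ≡ 33. Since 13 = 8 + 4 + 1, 20^13 ≡ 33·12·20: 33·12 = 396 ≡ 26, then 26·20 = 520 ≡ 2. So 20^13 ≡ 2 (mod 37).
Hence f⁻¹(20) = 2.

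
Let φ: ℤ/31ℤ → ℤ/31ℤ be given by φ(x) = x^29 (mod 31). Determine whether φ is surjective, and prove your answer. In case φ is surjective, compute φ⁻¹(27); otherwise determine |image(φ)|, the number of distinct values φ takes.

23

Since 31 is prime, the nonzero elements of ℤ/31ℤ form a cyclic group of order 30.
As gcd(29, 30) = 1, raising to the 29th power is a bijection on this group: if u^29 ≡ v^29 then (uv^{−1})^29 = 1, and the only element of order dividing gcd(29, 30) = 1 is 1, so u = v.
With φ(0) = 0 this makes φ injective on all of ℤ/31ℤ, hence bijective (finite equal-size domain and codomain). In particular φ is surjective.
Since φ is surjective, we find the preimage of 27. The inverse of x ↦ x^29 on (ℤ/31ℤ)^× is x ↦ x^29, because 29·29 = 841 = 28·30 + 1 ≡ 1 (mod 30) and x^{30} = 1 for x ≠ 0 (Fermat). So φ⁻¹(27) = 27^29 mod 31.
Repeated squaring mod 31: 27^1 ≡ 27, 27^2 ≡ 27² = 729 ≡ 16, 27^4 ≡ 16² = 256 ≡ 8, 27^8 ≡ 8² = 64 ≡ 2, 27^16 ≡ 2² = 4. Since 29 = 16 + 8 + 4 + 1, 27^29 ≡ 4·2·8·27: 4·2 = 8, then 8·8 = 64 ≡ 2, then 2·27 = 54 ≡ 23. So 27^29 ≡ 23 (mod 31).
Hence φ⁻¹(27) = 23.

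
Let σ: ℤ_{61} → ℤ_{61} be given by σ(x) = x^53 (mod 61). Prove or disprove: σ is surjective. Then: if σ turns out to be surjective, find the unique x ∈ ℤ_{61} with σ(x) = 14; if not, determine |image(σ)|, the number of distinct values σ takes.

Since 61 is prime, the nonzero elements of ℤ_{61} form a cyclic group of order 60.
As gcd(53, 60) = 1, raising to the 53rd power is a bijection on this group: if s^53 ≡ t^53 then (st^{−1})^53 = 1, and the only element of order dividing gcd(53, 60) = 1 is 1, so s = t.
With σ(0) = 0 this makes σ injective on all of ℤ_{61}, hence bijective (finite equal-size domain and codomain). In particular σ is surjective.
Since σ is surjective, we find the preimage of 14. The inverse of x ↦ x^53 on (ℤ_{61})^× is x ↦ x^17, because 53·17 = 901 = 15·60 + 1 ≡ 1 (mod 60) and x^{60} = 1 for x ≠ 0 (Fermat). So σ⁻¹(14) = 14^17 mod 61.
Repeated squaring mod 61: 14^1 ≡ 14, 14^2 ≡ 14² = 196 ≡ 13, 14^4 ≡ 13² = 169 ≡ 47, 14^8 ≡ 47² = 2209 ≡ 13, 14^16 ≡ 13² = 169 ≡ 47. Since 17 = 16 + 1, 14^17 ≡ 47·14: 47·14 = 658 ≡ 48. So 14^17 ≡ 48 (mod 61).
Hence σ⁻¹(14) = 48.

48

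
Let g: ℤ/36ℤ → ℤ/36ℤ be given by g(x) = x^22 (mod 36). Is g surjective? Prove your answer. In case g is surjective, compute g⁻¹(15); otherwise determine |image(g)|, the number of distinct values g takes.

8

g(0) = 0^22 = 0.
g(6): Repeated squaring mod 36: 6^1 ≡ 6, 6^2 ≡ 6² = 36 ≡ 0, 6^4 ≡ 0² = 0, 6^8 ≡ 0² = 0, 6^16 ≡ 0² = 0. Since 22 = 16 + 4 + 2, 6^22 ≡ 0·0·0: 0·0 = 0, then 0·0 = 0. So 6^22 ≡ 0 (mod 36).
So g(0) = g(6) = 0 while 0 ≠ 6, so g is not injective.
A non-injective map from the 36-element set ℤ/36ℤ to itself takes at most 35 distinct values, so it cannot be surjective. So g is not surjective.
Since g is not surjective, we determine |image(g)|. Computing x^22 mod 36 for each x (by repeated squaring, reducing mod 36 at every step), the values g(0), g(1), …, g(35) are: 0, 1, 16, 9, 4, 13, 0, 25, 28, 9, 28, 25, 0, 13, 4, 9, 16, 1, 0, 1, 16, 9, 4, 13, 0, 25, 28, 9, 28, 25, 0, 13, 4, 9, 16, 1.
The distinct values are {0, 1, 4, 9, 13, 16, 25, 28}; there are 8 of them.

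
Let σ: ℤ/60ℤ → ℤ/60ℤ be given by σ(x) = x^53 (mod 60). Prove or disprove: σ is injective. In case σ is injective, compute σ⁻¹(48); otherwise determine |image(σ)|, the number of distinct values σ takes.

45

σ(0) = 0^53 = 0.
σ(30): Repeated squaring mod 60: 30^1 ≡ 30, 30^2 ≡ 30² = 900 ≡ 0, 30^4 ≡ 0² = 0, 30^8 ≡ 0² = 0, 30^16 ≡ 0² = 0, 30^32 ≡ 0² = 0. Since 53 = 32 + 16 + 4 + 1, 30^53 ≡ 0·0·0·30: 0·0 = 0, then 0·0 = 0, then 0·30 = 0. So 30^53 ≡ 0 (mod 60).
So σ(0) = σ(30) = 0 while 0 ≠ 30, thus σ is not injective.
Since σ is not injective, we determine |image(σ)|. Computing x^53 mod 60 for each x (by repeated squaring, reducing mod 60 at every step), the values σ(0), σ(1), …, σ(59) are: 0, 1, 32, 3, 4, 5, 36, 7, 8, 9, 40, 11, 12, 13, 44, 15, 16, 17, 48, 19, 20, 21, 52, 23, 24, 25, 56, 27, 28, 29, 0, 31, 32, 33, 4, 35, 36, 37, 8, 39, 40, 41, 12, 43, 44, 45, 16, 47, 48, 49, 20, 51, 52, 53, 24, 55, 56, 57, 28, 59.
The distinct values are {0, 1, 3, 4, 5, 7, 8, 9, 11, 12, 13, 15, 16, 17, 19, 20, 21, 23, 24, 25, 27, 28, 29, 31, 32, 33, 35, 36, 37, 39, 40, 41, 43, 44, 45, 47, 48, 49, 51, 52, 53, 55, 56, 57, 59}; there are 45 of them.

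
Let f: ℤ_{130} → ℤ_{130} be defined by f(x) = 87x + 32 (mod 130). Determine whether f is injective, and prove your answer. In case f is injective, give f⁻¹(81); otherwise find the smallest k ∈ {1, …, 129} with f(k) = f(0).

17

Recall: f is injective if f(x_1) = f(x_2) implies x_1 = x_2.
Suppose f(x_1) = f(x_2) in ℤ_{130}. Then 87x_1 + 32 ≡ 87x_2 + 32 (mod 130), hence 87(x_1 − x_2) ≡ 0 (mod 130).
Since gcd(87, 130) = 1, 87 is invertible modulo 130, hence x_1 − x_2 ≡ 0 (mod 130), i.e. x_1 = x_2.
Thus f is injective.
We now compute 87⁻¹ mod 130 explicitly. Euclid's algorithm: 130 = 1·87 + 43, 87 = 2·43 + 1; back-substituting gives 1 = 3·87 − 2·130, so 87⁻¹ ≡ 3 (mod 130).
Since f is injective, we compute f⁻¹(81): solve 87x + 32 ≡ 81 (mod 130), i.e. 87x ≡ 49 (mod 130).
Multiplying by 87⁻¹ = 3 gives x ≡ 3·49 = 147 = 1·130 + 17 ≡ 17 (mod 130).
Check: f(17) = 87·17 + 32 = 1511 = 11·130 + 81 ≡ 81 (mod 130).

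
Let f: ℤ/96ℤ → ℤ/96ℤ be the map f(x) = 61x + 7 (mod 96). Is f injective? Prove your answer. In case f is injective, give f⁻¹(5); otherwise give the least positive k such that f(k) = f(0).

If f(x_1) = f(x_2), then 61x_1 ≡ 61x_2 (mod 96). Because gcd(61, 96) = 1, we may cancel 61 to get x_1 ≡ x_2 (mod 96).
So f is injective.
We now compute 61⁻¹ mod 96 explicitly. Euclid's algorithm: 96 = 1·61 + 35, 61 = 1·35 + 26, 35 = 1·26 + 9, 26 = 2·9 + 8, 9 = 1·8 + 1; back-substituting gives 1 = 85·61 − 54·96, so 61⁻¹ ≡ 85 (mod 96).
Since f is injective, we compute f⁻¹(5): solve 61x + 7 ≡ 5 (mod 96), i.e. 61x ≡ 94 (mod 96).
Multiplying by 61⁻¹ = 85 gives x ≡ 85·94 = 7990 = 83·96 + 22 ≡ 22 (mod 96).
Check: f(22) = 61·22 + 7 = 1349 = 14·96 + 5 ≡ 5 (mod 96).

22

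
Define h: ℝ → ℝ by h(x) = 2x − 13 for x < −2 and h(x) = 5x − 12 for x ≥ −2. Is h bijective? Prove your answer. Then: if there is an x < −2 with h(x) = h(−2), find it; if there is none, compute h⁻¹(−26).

-9/2

Both pieces are strictly increasing (slopes 2 and 5), so each is injective on its own interval.
The left piece maps (−∞, −2) onto (−∞, −17); the right piece maps [−2, ∞) onto [−22, ∞).
These images overlap. In particular h(−2) = −22 (right piece), and solving 2x − 13 = −22 on the left piece gives x = −9/2 < −2.
So h(−9/2) = h(−2) with −9/2 ≠ −2, and h is not injective, hence not bijective. This x = −9/2 is the requested value below −2.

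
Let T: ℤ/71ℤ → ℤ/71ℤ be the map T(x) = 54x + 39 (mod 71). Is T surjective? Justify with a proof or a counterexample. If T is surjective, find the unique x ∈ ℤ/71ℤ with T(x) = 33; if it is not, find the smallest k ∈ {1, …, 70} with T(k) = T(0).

Since gcd(54, 71) = 1, 54 is invertible modulo 71. Euclid's algorithm: 71 = 1·54 + 17, 54 = 3·17 + 3, 17 = 5·3 + 2, 3 = 1·2 + 1; back-substituting gives 1 = 25·54 − 19·71, so 54⁻¹ ≡ 25 (mod 71).
Then y ↦ 25(y − 39) is a two-sided inverse to T, so every y ∈ ℤ/71ℤ has a preimage.
So T is surjective.
Since T is surjective, we compute T⁻¹(33): solve 54x + 39 ≡ 33 (mod 71), i.e. 54x ≡ 65 (mod 71).
Multiplying by 54⁻¹ = 25 gives x ≡ 25·65 = 1625 = 22·71 + 63 ≡ 63 (mod 71).
Check: T(63) = 54·63 + 39 = 3441 = 48·71 + 33 ≡ 33 (mod 71).

63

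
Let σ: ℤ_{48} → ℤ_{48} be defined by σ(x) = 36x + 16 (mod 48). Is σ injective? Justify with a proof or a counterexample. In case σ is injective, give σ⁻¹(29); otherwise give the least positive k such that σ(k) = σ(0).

We have gcd(36, 48) = 12 > 1. Taking u = 0 and v = 4: σ(0) = 16 and σ(4) = 36·4 + 16 = 160 ≡ 16 (mod 48).
So σ(0) = σ(4) while 0 ≠ 4, therefore σ is not injective.
Since σ is not injective, we find the least positive k with σ(k) = σ(0): this means 36k ≡ 0 (mod 48), i.e. 48 ∣ 36k. Since gcd(36, 48) = 12, dividing through by 12 this holds exactly when 4 ∣ 3k, and as gcd(3, 4) = 1, exactly when 4 ∣ k.
The smallest positive such k is 4.

4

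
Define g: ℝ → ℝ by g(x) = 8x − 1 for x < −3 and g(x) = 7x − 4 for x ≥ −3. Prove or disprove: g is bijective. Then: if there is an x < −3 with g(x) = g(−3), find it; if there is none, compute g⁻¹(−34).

-33/8

Both pieces are strictly increasing (slopes 8 and 7), so each is injective on its own interval.
The left piece maps (−∞, −3) onto (−∞, −25); the right piece maps [−3, ∞) onto [−25, ∞).
Since −25 = −25, the images partition ℝ: g is injective and surjective, hence bijective.
Because the two images are disjoint, no x < −3 has g(x) = g(−3), so we compute g⁻¹(−34): −34 lies in (−∞, −25), so solve 8x − 1 = −34: x = (−34 + 1)/8 = −33/8.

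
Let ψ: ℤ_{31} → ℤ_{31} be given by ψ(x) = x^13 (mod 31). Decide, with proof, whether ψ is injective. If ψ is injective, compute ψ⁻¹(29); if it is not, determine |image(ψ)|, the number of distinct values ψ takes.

Since 31 is prime, the nonzero elements of ℤ_{31} form a cyclic group of order 30.
As gcd(13, 30) = 1, raising to the 13th power is a bijection on this group: if a^13 ≡ b^13 then (ab^{−1})^13 = 1, and the only element of order dividing gcd(13, 30) = 1 is 1, so a = b.
With ψ(0) = 0 this makes ψ injective on all of ℤ_{31}, hence bijective (finite equal-size domain and codomain). In particular ψ is injective.
Since ψ is injective, we find the preimage of 29. The inverse of x ↦ x^13 on (ℤ_{31})^× is x ↦ x^7, because 13·7 = 91 = 3·30 + 1 ≡ 1 (mod 30) and x^{30} = 1 for x ≠ 0 (Fermat). So ψ⁻¹(29) = 29^7 mod 31.
Repeated squaring mod 31: 29^1 ≡ 29, 29^2 ≡ 29² = 841 ≡ 4, 29^4 ≡ 4² = 16. Since 7 = 4 + 2 + 1, 29^7 ≡ 16·4·29: 16·4 = 64 ≡ 2, then 2·29 = 58 ≡ 27. So 29^7 ≡ 27 (mod 31).
Hence ψ⁻¹(29) = 27.

27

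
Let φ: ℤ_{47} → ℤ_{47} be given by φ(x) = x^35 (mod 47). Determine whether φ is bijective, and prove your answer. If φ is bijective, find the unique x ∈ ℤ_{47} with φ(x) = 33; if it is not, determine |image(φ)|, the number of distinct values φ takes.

Since 47 is prime, the nonzero elements of ℤ_{47} form a cyclic group of order 46.
As gcd(35, 46) = 1, raising to the 35th power is a bijection on this group: if u^35 ≡ v^35 then (uv^{−1})^35 = 1, and the only element of order dividing gcd(35, 46) = 1 is 1, so u = v.
With φ(0) = 0 this makes φ injective on all of ℤ_{47}, hence bijective (finite equal-size domain and codomain). In particular φ is bijective.
Since φ is bijective, we find the preimage of 33. The inverse of x ↦ x^35 on (ℤ_{47})^× is x ↦ x^25, because 35·25 = 875 = 19·46 + 1 ≡ 1 (mod 46) and x^{46} = 1 for x ≠ 0 (Fermat). So φ⁻¹(33) = 33^25 mod 47.
Repeated squaring mod 47: 33^1 ≡ 33, 33^2 ≡ 33² = 1089 ≡ 8, 33^4 ≡ 8² = 64 ≡ 17, 33^8 ≡ 17² = 289 ≡ 7, 33^16 ≡ 7² = 49 ≡ 2. Since 25 = 16 + 8 + 1, 33^25 ≡ 2·7·33: 2·7 = 14, then 14·33 = 462 ≡ 39. So 33^25 ≡ 39 (mod 47).
Hence φ⁻¹(33) = 39.

39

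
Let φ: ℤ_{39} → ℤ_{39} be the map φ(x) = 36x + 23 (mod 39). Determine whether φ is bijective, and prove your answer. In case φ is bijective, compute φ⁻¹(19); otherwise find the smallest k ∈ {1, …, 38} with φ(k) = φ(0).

We have gcd(36, 39) = 3 > 1. Taking x_1 = 0 and x_2 = 13: φ(0) = 23 and φ(13) = 36·13 + 23 = 491 ≡ 23 (mod 39).
So φ(0) = φ(13) while 0 ≠ 13, thus φ is not injective, hence not bijective.
Since φ is not bijective, we find the least positive k with φ(k) = φ(0): this means 36k ≡ 0 (mod 39), i.e. 39 ∣ 36k. Since gcd(36, 39) = 3, dividing through by 3 this holds exactly when 13 ∣ 12k, and as gcd(12, 13) = 1, exactly when 13 ∣ k.
The smallest positive such k is 13.

13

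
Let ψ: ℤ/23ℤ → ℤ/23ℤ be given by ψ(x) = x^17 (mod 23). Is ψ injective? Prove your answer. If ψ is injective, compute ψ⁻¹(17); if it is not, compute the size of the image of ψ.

10

Since 23 is prime, the nonzero elements of ℤ/23ℤ form a cyclic group of order 22.
As gcd(17, 22) = 1, raising to the 17th power is a bijection on this group: if s^17 ≡ t^17 then (st^{−1})^17 = 1, and the only element of order dividing gcd(17, 22) = 1 is 1, so s = t.
With ψ(0) = 0 this makes ψ injective on all of ℤ/23ℤ, hence bijective (finite equal-size domain and codomain). In particular ψ is injective.
Since ψ is injective, we find the preimage of 17. The inverse of x ↦ x^17 on (ℤ/23ℤ)^× is x ↦ x^13, because 17·13 = 221 = 10·22 + 1 ≡ 1 (mod 22) and x^{22} = 1 for x ≠ 0 (Fermat). So ψ⁻¹(17) = 17^13 mod 23.
Repeated squaring mod 23: 17^1 ≡ 17, 17^2 ≡ 17² = 289 ≡ 13, 17^4 ≡ 13² = 169 ≡ 8, 17^8 ≡ 8² = 64 ≡ 18. Since 13 = 8 + 4 + 1, 17^13 ≡ 18·8·17: 18·8 = 144 ≡ 6, then 6·17 = 102 ≡ 10. So 17^13 ≡ 10 (mod 23).
Hence ψ⁻¹(17) = 10.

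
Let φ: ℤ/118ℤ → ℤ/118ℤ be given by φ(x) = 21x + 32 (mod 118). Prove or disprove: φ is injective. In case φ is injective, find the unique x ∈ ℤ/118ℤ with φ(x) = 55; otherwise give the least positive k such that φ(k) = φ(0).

91

Recall: φ is injective when φ(a) = φ(b) forces a = b.
Suppose φ(a) = φ(b) in ℤ/118ℤ. Then 21a + 32 ≡ 21b + 32 (mod 118), therefore 21(a − b) ≡ 0 (mod 118).
Since gcd(21, 118) = 1, 21 is invertible modulo 118, thus a − b ≡ 0 (mod 118), i.e. a = b.
Thus φ is injective.
We now compute 21⁻¹ mod 118 explicitly. Euclid's algorithm: 118 = 5·21 + 13, 21 = 1·13 + 8, 13 = 1·8 + 5, 8 = 1·5 + 3, 5 = 1·3 + 2, 3 = 1·2 + 1; back-substituting gives 1 = 45·21 − 8·118, so 21⁻¹ ≡ 45 (mod 118).
Since φ is injective, we find φ⁻¹(55): we need 21x ≡ 55 − 32 ≡ 23 (mod 118). Using 21⁻¹ = 45: x ≡ 45·23 = 1035 = 8·118 + 91, so x = 91.
Check: φ(91) = 21·91 + 32 = 1943 = 16·118 + 55 ≡ 55 (mod 118).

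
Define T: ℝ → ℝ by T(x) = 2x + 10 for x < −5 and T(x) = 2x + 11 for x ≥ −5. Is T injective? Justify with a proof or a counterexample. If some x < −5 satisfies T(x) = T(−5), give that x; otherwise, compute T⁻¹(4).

Both pieces are strictly increasing (slopes 2 and 2), so each is injective on its own interval.
The left piece maps (−∞, −5) onto (−∞, 0); the right piece maps [−5, ∞) onto [1, ∞).
These images are disjoint, so no value is attained by both pieces. Therefore T is injective.
Because the two images are disjoint, no x < −5 has T(x) = T(−5), so we compute T⁻¹(4): 4 lies in [1, ∞), so solve 2x + 11 = 4: x = (4 − 11)/2 = −7/2.

-7/2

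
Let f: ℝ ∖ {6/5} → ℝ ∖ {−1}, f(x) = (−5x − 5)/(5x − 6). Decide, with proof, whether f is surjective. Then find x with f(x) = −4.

29/15

For any y ≠ −1, solving y(5x − 6) = −5x − 5 for x gives a well-defined x ≠ 6/5. So f is surjective.
Solving f(x) = −4: cross-multiplying gives −5x − 5 = −4(5x − 6), which rearranges to 15x = 29, so x = 29/15.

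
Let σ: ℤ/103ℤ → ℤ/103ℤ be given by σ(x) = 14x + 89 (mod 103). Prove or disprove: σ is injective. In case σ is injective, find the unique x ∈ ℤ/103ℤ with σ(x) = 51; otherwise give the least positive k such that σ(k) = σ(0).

12

Suppose σ(s) = σ(t) in ℤ/103ℤ. Then 14s + 89 ≡ 14t + 89 (mod 103), therefore 14(s − t) ≡ 0 (mod 103).
Since gcd(14, 103) = 1, 14 is invertible modulo 103, so s − t ≡ 0 (mod 103), i.e. s = t.
Hence σ is injective.
We now compute 14⁻¹ mod 103 explicitly. Euclid's algorithm: 103 = 7·14 + 5, 14 = 2·5 + 4, 5 = 1·4 + 1; back-substituting gives 1 = 81·14 − 11·103, so 14⁻¹ ≡ 81 (mod 103).
Since σ is injective, we compute σ⁻¹(51): solve 14x + 89 ≡ 51 (mod 103), i.e. 14x ≡ 65 (mod 103).
Multiplying by 14⁻¹ = 81 gives x ≡ 81·65 = 5265 = 51·103 + 12 ≡ 12 (mod 103).
Check: σ(12) = 14·12 + 89 = 257 = 2·103 + 51 ≡ 51 (mod 103).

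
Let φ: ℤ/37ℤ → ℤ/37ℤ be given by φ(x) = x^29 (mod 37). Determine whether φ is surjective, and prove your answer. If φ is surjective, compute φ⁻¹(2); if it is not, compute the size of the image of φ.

Since 37 is prime, the nonzero elements of ℤ/37ℤ form a cyclic group of order 36.
As gcd(29, 36) = 1, raising to the 29th power is a bijection on this group: if x_1^29 ≡ x_2^29 then (x_1x_2^{−1})^29 = 1, and the only element of order dividing gcd(29, 36) = 1 is 1, so x_1 = x_2.
With φ(0) = 0 this makes φ injective on all of ℤ/37ℤ, hence bijective (finite equal-size domain and codomain). In particular φ is surjective.
Since φ is surjective, we find the preimage of 2. The inverse of x ↦ x^29 on (ℤ/37ℤ)^× is x ↦ x^5, because 29·5 = 145 = 4·36 + 1 ≡ 1 (mod 36) and x^{36} = 1 for x ≠ 0 (Fermat). So φ⁻¹(2) = 2^5 mod 37.
Repeated squaring mod 37: 2^1 ≡ 2, 2^2 ≡ 2² = 4, 2^4 ≡ 4² = 16. Since 5 = 4 + 1, 2^5 ≡ 16·2: 16·2 = 32. So 2^5 ≡ 32 (mod 37).
Hence φ⁻¹(2) = 32.

32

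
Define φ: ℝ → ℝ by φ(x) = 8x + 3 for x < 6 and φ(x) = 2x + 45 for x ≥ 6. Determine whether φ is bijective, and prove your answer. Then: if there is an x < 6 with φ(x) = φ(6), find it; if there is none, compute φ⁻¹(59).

Both pieces are strictly increasing (slopes 8 and 2), so each is injective on its own interval.
The left piece maps (−∞, 6) onto (−∞, 51); the right piece maps [6, ∞) onto [57, ∞).
The images leave a gap (51 has no preimage), so φ is not surjective, hence not bijective.
Because the two images are disjoint, no x < 6 has φ(x) = φ(6), so we compute φ⁻¹(59): 59 lies in [57, ∞), so solve 2x + 45 = 59: x = (59 − 45)/2 = 7.

7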